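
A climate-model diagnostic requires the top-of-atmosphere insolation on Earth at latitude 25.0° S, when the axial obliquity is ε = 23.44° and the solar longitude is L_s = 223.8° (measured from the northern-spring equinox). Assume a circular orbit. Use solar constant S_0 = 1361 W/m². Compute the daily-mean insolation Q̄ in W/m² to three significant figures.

Q̄ ≈ 460 W/m²

Solar declination: sin δ = sin ε · sin L_s = sin 23.44° × sin 223.8° = -0.27533, so δ = -15.981°.
cos h₀ = −tan(-25.0°) tan(-15.981°) = -0.1335, h₀ = 1.7047 rad.
Bracket: h₀ sin ϕ sin δ + cos ϕ cos δ sin h₀ = 1.7047×-0.42262×-0.27533 + 0.90631×0.96135×0.99104 = 0.198359 + 0.863474 = 1.061833.
Q̄ = (S_0/π) × [bracket] = (1361/π) × 1.061833 = 460.0 W/m².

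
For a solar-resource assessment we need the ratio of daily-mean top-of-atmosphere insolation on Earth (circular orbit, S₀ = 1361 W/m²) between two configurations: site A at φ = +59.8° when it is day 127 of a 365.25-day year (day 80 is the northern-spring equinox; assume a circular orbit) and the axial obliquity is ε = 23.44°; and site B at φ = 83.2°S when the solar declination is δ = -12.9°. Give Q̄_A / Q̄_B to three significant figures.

Q̄_A / Q̄_B ≈ 1.35

— Configuration A (φ=+59.8°):
Solar longitude: λ_s = 360° × (127 − 80)/365.25 = 46.324°.
sin δ = sin 23.44° × sin 46.324° = 0.28771, so δ = +16.721°.
cos H₀ = −tan(+59.8°) tan(+16.721°) = -0.5162, H₀ = 2.1131 rad.
Bracket: H₀ sin φ sin δ + cos φ cos δ sin H₀ = 2.1131×0.86427×0.28771 + 0.50302×0.95772×0.85650 = 0.525442 + 0.412621 = 0.938063.
Q̄ = (S₀/π) × [bracket] = (1361/π) × 0.938063 = 406.39 W/m².
— Configuration B (φ=-83.2°):
cos H₀ = −tan(-83.2°) tan(-12.900°) = -1.9207 ≤ −1 ⇒ polar day, H₀ = π.
Bracket: H₀ sin φ sin δ + cos φ cos δ sin H₀ = 3.1416×-0.99297×-0.22325 + 0.11840×0.97476×0.00000 = 0.696432 + 0.000000 = 0.696432.
Q̄ = (S₀/π) × [bracket] = (1361/π) × 0.696432 = 301.71 W/m².
Ratio Q̄_A / Q̄_B = 406.39 / 301.71 = 1.347.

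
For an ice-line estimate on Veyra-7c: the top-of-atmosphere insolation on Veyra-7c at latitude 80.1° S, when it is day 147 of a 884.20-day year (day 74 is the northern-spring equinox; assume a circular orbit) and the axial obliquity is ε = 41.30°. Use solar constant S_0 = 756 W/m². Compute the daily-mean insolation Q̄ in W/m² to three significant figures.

Solar longitude: L_s = 360° × (147 − 74)/884.20 = 29.722°.
sin δ = sin 41.30° × sin 29.722° = 0.32722, so δ = +19.100°.
cos h₀ = −tan(-80.1°) tan(+19.100°) = 1.9841 ≥ 1 ⇒ polar night, h₀ = 0 and Q̄ = 0.

Q̄ ≈ 0.00 W/m²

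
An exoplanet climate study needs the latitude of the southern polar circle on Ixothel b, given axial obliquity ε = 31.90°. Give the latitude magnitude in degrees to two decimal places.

The polar circle is the lowest latitude that experiences at least one full rotation of continuous darkness at the northern-summer solstice; it lies at |φ| = 90° − ε = 90° − 31.90° = 58.10°.

58.10°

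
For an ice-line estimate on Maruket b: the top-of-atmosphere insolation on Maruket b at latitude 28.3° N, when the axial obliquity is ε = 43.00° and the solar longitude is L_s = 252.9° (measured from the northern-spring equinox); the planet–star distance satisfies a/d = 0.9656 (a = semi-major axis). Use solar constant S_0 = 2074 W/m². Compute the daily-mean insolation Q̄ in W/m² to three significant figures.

Q̄ ≈ 157 W/m²

Solar declination: sin δ = sin ε · sin L_s = sin 43.00° × sin 252.9° = -0.65185, so δ = -40.681°.
cos h₀ = −tan(+28.3°) tan(-40.681°) = 0.4628, h₀ = 1.0896 rad.
Bracket: h₀ sin ϕ sin δ + cos ϕ cos δ sin h₀ = 1.0896×0.47409×-0.65185 + 0.88048×0.75835×0.88645 = -0.336725 + 0.591893 = 0.255168.
Inverse-square distance factor (a/d)² = 0.9656² = 0.932383.
Q̄ = (S_0/π) × 0.932383 × [bracket] = (2074/π) × 0.932383 × 0.255168 = 157.1 W/m².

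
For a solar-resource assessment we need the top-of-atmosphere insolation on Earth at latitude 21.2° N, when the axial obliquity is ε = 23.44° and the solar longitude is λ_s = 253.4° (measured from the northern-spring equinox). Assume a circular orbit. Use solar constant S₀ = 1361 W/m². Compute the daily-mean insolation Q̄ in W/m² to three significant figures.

Q̄ ≈ 284 W/m²

Solar declination: sin δ = sin ε · sin λ_s = sin 23.44° × sin 253.4° = -0.38121, so δ = -22.409°.
cos H₀ = −tan(+21.2°) tan(-22.409°) = 0.1599, H₀ = 1.4102 rad.
Bracket: H₀ sin φ sin δ + cos φ cos δ sin H₀ = 1.4102×0.36162×-0.38121 + 0.93232×0.92449×0.98713 = -0.194401 + 0.850828 = 0.656427.
Q̄ = (S₀/π) × [bracket] = (1361/π) × 0.656427 = 284.4 W/m².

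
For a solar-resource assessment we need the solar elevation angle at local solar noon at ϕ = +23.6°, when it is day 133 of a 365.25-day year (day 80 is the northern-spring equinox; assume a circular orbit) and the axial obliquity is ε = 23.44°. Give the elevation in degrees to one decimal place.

Solar longitude: L_s = 360° × (133 − 80)/365.25 = 52.238°.
sin δ = sin 23.44° × sin 52.238° = 0.31448, so δ = +18.329°.
At local noon the hour angle is zero, so the zenith angle equals |ϕ − δ| = |+23.6° − (+18.329°)| = 5.271°.
Elevation = 90° − 5.271° = 84.7°.

84.7°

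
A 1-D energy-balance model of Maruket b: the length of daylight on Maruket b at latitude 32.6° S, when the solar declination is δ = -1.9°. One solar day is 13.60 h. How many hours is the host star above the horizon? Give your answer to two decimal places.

cos H₀ = −tan φ · tan δ = −tan(-32.6°) × tan(-1.900°) = -0.0212, so H₀ = 1.5920 rad = 91.22°.
Daylight = 2H₀/(2π) × 13.60 h = (1.5920/π) × 13.60 = 6.89 h.

6.89 h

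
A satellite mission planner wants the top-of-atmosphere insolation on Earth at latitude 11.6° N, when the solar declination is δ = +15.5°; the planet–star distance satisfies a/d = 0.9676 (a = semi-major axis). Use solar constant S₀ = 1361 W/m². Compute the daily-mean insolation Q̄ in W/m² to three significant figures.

Q̄ ≈ 418 W/m²

cos H₀ = −tan(+11.6°) tan(+15.500°) = -0.0569, H₀ = 1.6278 rad.
Bracket: H₀ sin φ sin δ + cos φ cos δ sin H₀ = 1.6278×0.20108×0.26724 + 0.97958×0.96363×0.99838 = 0.087472 + 0.942423 = 1.029895.
Inverse-square distance factor (a/d)² = 0.9676² = 0.936250.
Q̄ = (S₀/π) × 0.936250 × [bracket] = (1361/π) × 0.936250 × 1.029895 = 417.7 W/m².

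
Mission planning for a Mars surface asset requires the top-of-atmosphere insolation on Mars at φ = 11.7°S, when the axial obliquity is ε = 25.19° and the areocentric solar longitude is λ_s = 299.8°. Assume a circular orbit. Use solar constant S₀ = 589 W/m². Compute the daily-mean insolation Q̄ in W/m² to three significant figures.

Q̄ ≈ 193 W/m²

sin δ = sin 25.19° × sin 299.8° = -0.36934, so δ = -21.675°.
cos H₀ = −tan(-11.7°) tan(-21.675°) = -0.0823, H₀ = 1.6532 rad.
Bracket: H₀ sin φ sin δ + cos φ cos δ sin H₀ = 1.6532×-0.20279×-0.36934 + 0.97922×0.92929×0.99661 = 0.123822 + 0.906895 = 1.030717.
Q̄ = (S₀/π) × [bracket] = (589/π) × 1.030717 = 193.2 W/m².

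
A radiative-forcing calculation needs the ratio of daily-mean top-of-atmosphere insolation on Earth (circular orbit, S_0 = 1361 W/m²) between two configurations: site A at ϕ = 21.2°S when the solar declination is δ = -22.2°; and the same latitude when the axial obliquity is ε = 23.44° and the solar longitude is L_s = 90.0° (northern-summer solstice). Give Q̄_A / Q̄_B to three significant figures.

— Configuration A (ϕ=-21.2°):
cos h₀ = −tan(-21.2°) tan(-22.200°) = -0.1583, h₀ = 1.7298 rad.
Bracket: h₀ sin ϕ sin δ + cos ϕ cos δ sin h₀ = 1.7298×-0.36162×-0.37784 + 0.93232×0.92587×0.98739 = 0.236350 + 0.852322 = 1.088672.
Q̄ = (S_0/π) × [bracket] = (1361/π) × 1.088672 = 471.63 W/m².
— Configuration B (ϕ=-21.2°):
Solar declination: sin δ = sin ε · sin L_s = sin 23.44° × sin 90.0° = 0.39779, so δ = +23.440°.
cos h₀ = −tan(-21.2°) tan(+23.440°) = 0.1682, h₀ = 1.4018 rad.
Bracket: h₀ sin ϕ sin δ + cos ϕ cos δ sin h₀ = 1.4018×-0.36162×0.39779 + 0.93232×0.91748×0.98576 = -0.201647 + 0.843204 = 0.641557.
Q̄ = (S_0/π) × [bracket] = (1361/π) × 0.641557 = 277.94 W/m².
Ratio Q̄_A / Q̄_B = 471.63 / 277.94 = 1.697.

Q̄_A / Q̄_B ≈ 1.70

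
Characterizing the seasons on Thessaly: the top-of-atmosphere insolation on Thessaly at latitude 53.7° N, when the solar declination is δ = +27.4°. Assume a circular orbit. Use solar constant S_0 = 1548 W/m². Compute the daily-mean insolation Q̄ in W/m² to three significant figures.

cos h₀ = −tan(+53.7°) tan(+27.400°) = -0.7056, h₀ = 2.3541 rad.
Bracket: h₀ sin ϕ sin δ + cos ϕ cos δ sin h₀ = 2.3541×0.80593×0.46020 + 0.59201×0.88782×0.70856 = 0.873110 + 0.372418 = 1.245528.
Q̄ = (S_0/π) × [bracket] = (1548/π) × 1.245528 = 613.7 W/m².

Q̄ ≈ 614 W/m²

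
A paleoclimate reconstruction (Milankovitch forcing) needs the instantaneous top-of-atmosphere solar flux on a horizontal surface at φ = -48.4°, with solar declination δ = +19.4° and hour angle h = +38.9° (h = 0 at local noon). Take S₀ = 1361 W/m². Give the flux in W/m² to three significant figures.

cos θ_z = sin φ sin δ + cos φ cos δ cos h = -0.248389 + 0.487359 = 0.238970.
Flux = S₀ · cos θ_z = 1361 × 0.238970 = 325.2 W/m².

325 W/m²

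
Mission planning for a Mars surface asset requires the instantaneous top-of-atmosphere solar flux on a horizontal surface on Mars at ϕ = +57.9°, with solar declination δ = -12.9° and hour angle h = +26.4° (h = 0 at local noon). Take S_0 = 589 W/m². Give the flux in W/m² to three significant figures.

cos θ_z = sin ϕ sin δ + cos ϕ cos δ cos h = -0.189120 + 0.463967 = 0.274847.
Flux = S_0 · cos θ_z = 589 × 0.274847 = 161.9 W/m².

162 W/m²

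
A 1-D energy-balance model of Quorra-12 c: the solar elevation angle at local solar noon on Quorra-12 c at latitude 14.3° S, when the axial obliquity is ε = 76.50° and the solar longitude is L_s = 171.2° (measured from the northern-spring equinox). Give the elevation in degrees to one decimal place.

Solar declination: sin δ = sin ε · sin L_s = sin 76.50° × sin 171.2° = 0.14876, so δ = +8.555°.
At local noon the hour angle is zero, so the zenith angle equals |ϕ − δ| = |-14.3° − (+8.555°)| = 22.855°.
Elevation = 90° − 22.855° = 67.1°.

67.1°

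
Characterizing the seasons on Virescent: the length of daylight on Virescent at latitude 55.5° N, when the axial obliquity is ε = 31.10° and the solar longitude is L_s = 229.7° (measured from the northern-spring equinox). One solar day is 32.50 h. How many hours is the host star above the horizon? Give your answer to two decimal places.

Solar declination: sin δ = sin ε · sin L_s = sin 31.10° × sin 229.7° = -0.39394, so δ = -23.200°.
cos h₀ = −tan ϕ · tan δ = −tan(+55.5°) × tan(-23.200°) = 0.6236, so h₀ = 0.8974 rad = 51.42°.
Daylight = 2h₀/(2π) × 32.50 h = (0.8974/π) × 32.50 = 9.28 h.

9.28 h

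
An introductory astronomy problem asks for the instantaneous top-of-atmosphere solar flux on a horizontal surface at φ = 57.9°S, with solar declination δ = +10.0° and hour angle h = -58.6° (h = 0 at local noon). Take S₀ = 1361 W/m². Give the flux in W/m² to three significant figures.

171 W/m²

cos θ_z = sin φ sin δ + cos φ cos δ cos h = -0.147101 + 0.272658 = 0.125557.
Flux = S₀ · cos θ_z = 1361 × 0.125557 = 170.9 W/m².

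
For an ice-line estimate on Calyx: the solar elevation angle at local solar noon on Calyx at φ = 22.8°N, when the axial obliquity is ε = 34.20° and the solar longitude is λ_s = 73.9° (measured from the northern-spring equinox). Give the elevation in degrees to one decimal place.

Solar declination: sin δ = sin ε · sin λ_s = sin 34.20° × sin 73.9° = 0.54004, so δ = +32.686°.
At local noon the hour angle is zero, so the zenith angle equals |φ − δ| = |+22.8° − (+32.686°)| = 9.886°.
Elevation = 90° − 9.886° = 80.1°.

80.1°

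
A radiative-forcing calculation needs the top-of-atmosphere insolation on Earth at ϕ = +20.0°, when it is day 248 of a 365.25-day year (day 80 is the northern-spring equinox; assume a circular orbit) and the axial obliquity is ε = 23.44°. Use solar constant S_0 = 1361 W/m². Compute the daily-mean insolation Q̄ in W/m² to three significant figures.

Solar longitude: L_s = 360° × (248 − 80)/365.25 = 165.585°.
sin δ = sin 23.44° × sin 165.585° = 0.09903, so δ = +5.683°.
cos h₀ = −tan(+20.0°) tan(+5.683°) = -0.0362, h₀ = 1.6070 rad.
Bracket: h₀ sin ϕ sin δ + cos ϕ cos δ sin h₀ = 1.6070×0.34202×0.09903 + 0.93969×0.99508×0.99934 = 0.054429 + 0.934450 = 0.988879.
Q̄ = (S_0/π) × [bracket] = (1361/π) × 0.988879 = 428.4 W/m².

Q̄ ≈ 428 W/m²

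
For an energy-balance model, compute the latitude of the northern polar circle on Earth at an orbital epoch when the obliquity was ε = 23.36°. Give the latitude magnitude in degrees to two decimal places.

66.64°

The polar circle is the lowest latitude that experiences at least one full rotation of continuous daylight at the northern-summer solstice; it lies at |ϕ| = 90° − ε = 90° − 23.36° = 66.64°.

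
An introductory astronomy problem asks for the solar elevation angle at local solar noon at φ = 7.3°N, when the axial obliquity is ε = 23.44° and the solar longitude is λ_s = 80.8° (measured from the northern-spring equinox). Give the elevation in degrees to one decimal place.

Solar declination: sin δ = sin ε · sin λ_s = sin 23.44° × sin 80.8° = 0.39267, so δ = +23.121°.
At local noon the hour angle is zero, so the zenith angle equals |φ − δ| = |+7.3° − (+23.121°)| = 15.821°.
Elevation = 90° − 15.821° = 74.2°.

74.2°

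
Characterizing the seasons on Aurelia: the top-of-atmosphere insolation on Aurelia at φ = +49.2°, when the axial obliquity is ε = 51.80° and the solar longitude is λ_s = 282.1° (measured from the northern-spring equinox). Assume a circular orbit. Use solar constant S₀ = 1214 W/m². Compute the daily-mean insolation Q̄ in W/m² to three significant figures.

Solar declination: sin δ = sin ε · sin λ_s = sin 51.80° × sin 282.1° = -0.76840, so δ = -50.210°.
cos H₀ = −tan(+49.2°) tan(-50.210°) = 1.3910 ≥ 1 ⇒ polar night, H₀ = 0 and Q̄ = 0.

Q̄ ≈ 0.00 W/m²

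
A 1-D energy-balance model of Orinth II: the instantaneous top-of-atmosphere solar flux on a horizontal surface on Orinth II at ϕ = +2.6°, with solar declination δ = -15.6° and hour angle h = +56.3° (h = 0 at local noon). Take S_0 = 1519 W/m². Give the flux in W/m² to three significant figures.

792 W/m²

cos θ_z = sin ϕ sin δ + cos ϕ cos δ cos h = -0.012199 + 0.533855 = 0.521656.
Flux = S_0 · cos θ_z = 1519 × 0.521656 = 792.4 W/m².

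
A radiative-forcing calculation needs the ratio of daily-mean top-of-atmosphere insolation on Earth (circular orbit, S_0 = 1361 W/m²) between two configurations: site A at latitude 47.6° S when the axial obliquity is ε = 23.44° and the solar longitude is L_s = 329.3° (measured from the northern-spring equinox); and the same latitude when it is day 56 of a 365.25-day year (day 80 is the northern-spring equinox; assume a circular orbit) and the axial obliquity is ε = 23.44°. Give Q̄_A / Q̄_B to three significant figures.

Q̄_A / Q̄_B ≈ 1.06

— Configuration A (ϕ=-47.6°):
Solar declination: sin δ = sin ε · sin L_s = sin 23.44° × sin 329.3° = -0.20309, so δ = -11.718°.
cos h₀ = −tan(-47.6°) tan(-11.718°) = -0.2271, h₀ = 1.7999 rad.
Bracket: h₀ sin ϕ sin δ + cos ϕ cos δ sin h₀ = 1.7999×-0.73846×-0.20309 + 0.67430×0.97916×0.97386 = 0.269938 + 0.642989 = 0.912927.
Q̄ = (S_0/π) × [bracket] = (1361/π) × 0.912927 = 395.50 W/m².
— Configuration B (ϕ=-47.6°):
Solar longitude: L_s = 360° × (56 − 80)/365.25 = -23.655°, i.e. -23.655° + 360° = 336.345°.
sin δ = sin 23.44° × sin 336.345° = -0.15960, so δ = -9.184°.
cos h₀ = −tan(-47.6°) tan(-9.184°) = -0.1771, h₀ = 1.7488 rad.
Bracket: h₀ sin ϕ sin δ + cos ϕ cos δ sin h₀ = 1.7488×-0.73846×-0.15960 + 0.67430×0.98718×0.98420 = 0.206110 + 0.655138 = 0.861248.
Q̄ = (S_0/π) × [bracket] = (1361/π) × 0.861248 = 373.11 W/m².
Ratio Q̄_A / Q̄_B = 395.50 / 373.11 = 1.060.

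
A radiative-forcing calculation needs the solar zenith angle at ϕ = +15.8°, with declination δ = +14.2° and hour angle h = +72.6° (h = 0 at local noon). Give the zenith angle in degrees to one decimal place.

cos θ_z = sin ϕ sin δ + cos ϕ cos δ cos h = 0.066792 + 0.278951 = 0.345743.
θ_z = arccos(0.345743) = 69.8°.

θ_z = 69.8°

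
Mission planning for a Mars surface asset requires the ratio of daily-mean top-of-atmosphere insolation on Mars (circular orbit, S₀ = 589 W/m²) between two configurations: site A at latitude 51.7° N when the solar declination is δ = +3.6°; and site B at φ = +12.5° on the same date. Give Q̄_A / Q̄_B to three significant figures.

Q̄_A / Q̄_B ≈ 0.701

— Configuration A (φ=+51.7°):
cos H₀ = −tan(+51.7°) tan(+3.600°) = -0.0797, H₀ = 1.6505 rad.
Bracket: H₀ sin φ sin δ + cos φ cos δ sin H₀ = 1.6505×0.78478×0.06279 + 0.61978×0.99803×0.99682 = 0.081331 + 0.616592 = 0.697923.
Q̄ = (S₀/π) × [bracket] = (589/π) × 0.697923 = 130.85 W/m².
— Configuration B (φ=+12.5°):
cos H₀ = −tan(+12.5°) tan(+3.600°) = -0.0139, H₀ = 1.5847 rad.
Bracket: H₀ sin φ sin δ + cos φ cos δ sin H₀ = 1.5847×0.21644×0.06279 + 0.97630×0.99803×0.99990 = 0.021536 + 0.974279 = 0.995815.
Q̄ = (S₀/π) × [bracket] = (589/π) × 0.995815 = 186.70 W/m².
Ratio Q̄_A / Q̄_B = 130.85 / 186.70 = 0.7009.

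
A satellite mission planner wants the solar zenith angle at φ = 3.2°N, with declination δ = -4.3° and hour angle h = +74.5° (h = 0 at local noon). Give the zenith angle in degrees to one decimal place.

θ_z = 74.8°

cos θ_z = sin φ sin δ + cos φ cos δ cos h = -0.004185 + 0.266071 = 0.261886.
θ_z = arccos(0.261886) = 74.8°.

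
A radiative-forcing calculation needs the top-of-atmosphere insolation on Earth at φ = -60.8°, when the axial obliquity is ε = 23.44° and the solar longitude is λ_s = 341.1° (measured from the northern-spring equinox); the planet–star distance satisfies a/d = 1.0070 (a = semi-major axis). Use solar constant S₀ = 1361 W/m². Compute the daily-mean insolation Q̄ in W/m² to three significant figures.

Solar declination: sin δ = sin ε · sin λ_s = sin 23.44° × sin 341.1° = -0.12885, so δ = -7.403°.
cos H₀ = −tan(-60.8°) tan(-7.403°) = -0.2325, H₀ = 1.8054 rad.
Bracket: H₀ sin φ sin δ + cos φ cos δ sin H₀ = 1.8054×-0.87292×-0.12885 + 0.48786×0.99166×0.97260 = 0.203064 + 0.470535 = 0.673599.
Inverse-square distance factor (a/d)² = 1.0070² = 1.014049.
Q̄ = (S₀/π) × 1.014049 × [bracket] = (1361/π) × 1.014049 × 0.673599 = 295.9 W/m².

Q̄ ≈ 296 W/m²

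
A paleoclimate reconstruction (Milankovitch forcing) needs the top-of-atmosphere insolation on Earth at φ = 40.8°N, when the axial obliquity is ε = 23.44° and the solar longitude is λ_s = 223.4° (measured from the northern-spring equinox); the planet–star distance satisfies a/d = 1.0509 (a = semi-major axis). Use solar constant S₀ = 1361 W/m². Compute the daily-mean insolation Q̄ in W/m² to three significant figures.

Q̄ ≈ 225 W/m²

Solar declination: sin δ = sin ε · sin λ_s = sin 23.44° × sin 223.4° = -0.27332, so δ = -15.862°.
cos H₀ = −tan(+40.8°) tan(-15.862°) = 0.2453, H₀ = 1.3230 rad.
Bracket: H₀ sin φ sin δ + cos φ cos δ sin H₀ = 1.3230×0.65342×-0.27332 + 0.75700×0.96192×0.96946 = -0.236278 + 0.705935 = 0.469657.
Inverse-square distance factor (a/d)² = 1.0509² = 1.104391.
Q̄ = (S₀/π) × 1.104391 × [bracket] = (1361/π) × 1.104391 × 0.469657 = 224.7 W/m².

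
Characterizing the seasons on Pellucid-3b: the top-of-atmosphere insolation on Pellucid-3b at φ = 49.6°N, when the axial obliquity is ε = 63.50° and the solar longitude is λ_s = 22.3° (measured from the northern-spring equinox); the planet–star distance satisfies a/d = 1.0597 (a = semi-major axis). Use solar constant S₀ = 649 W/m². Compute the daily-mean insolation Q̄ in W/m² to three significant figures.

Solar declination: sin δ = sin ε · sin λ_s = sin 63.50° × sin 22.3° = 0.33959, so δ = +19.852°.
cos H₀ = −tan(+49.6°) tan(+19.852°) = -0.4242, H₀ = 2.0089 rad.
Bracket: H₀ sin φ sin δ + cos φ cos δ sin H₀ = 2.0089×0.76154×0.33959 + 0.64812×0.94057×0.90556 = 0.519524 + 0.552031 = 1.071555.
Inverse-square distance factor (a/d)² = 1.0597² = 1.122964.
Q̄ = (S₀/π) × 1.122964 × [bracket] = (649/π) × 1.122964 × 1.071555 = 248.6 W/m².

Q̄ ≈ 249 W/m²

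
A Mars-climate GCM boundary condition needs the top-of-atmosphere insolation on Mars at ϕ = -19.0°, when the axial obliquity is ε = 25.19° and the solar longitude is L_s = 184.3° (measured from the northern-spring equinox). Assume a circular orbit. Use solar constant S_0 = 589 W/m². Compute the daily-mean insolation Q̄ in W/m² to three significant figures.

Solar declination: sin δ = sin ε · sin L_s = sin 25.19° × sin 184.3° = -0.03191, so δ = -1.829°.
cos h₀ = −tan(-19.0°) tan(-1.829°) = -0.0110, h₀ = 1.5818 rad.
Bracket: h₀ sin ϕ sin δ + cos ϕ cos δ sin h₀ = 1.5818×-0.32557×-0.03191 + 0.94552×0.99949×0.99994 = 0.016433 + 0.944981 = 0.961414.
Q̄ = (S_0/π) × [bracket] = (589/π) × 0.961414 = 180.3 W/m².

Q̄ ≈ 180 W/m²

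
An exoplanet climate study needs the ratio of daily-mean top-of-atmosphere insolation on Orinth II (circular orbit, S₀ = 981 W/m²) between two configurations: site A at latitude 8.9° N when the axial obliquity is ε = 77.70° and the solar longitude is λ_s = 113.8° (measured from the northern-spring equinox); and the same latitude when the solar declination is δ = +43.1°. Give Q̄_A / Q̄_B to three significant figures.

— Configuration A (φ=+8.9°):
Solar declination: sin δ = sin ε · sin λ_s = sin 77.70° × sin 113.8° = 0.89396, so δ = +63.375°.
cos H₀ = −tan(+8.9°) tan(+63.375°) = -0.3124, H₀ = 1.8885 rad.
Bracket: H₀ sin φ sin δ + cos φ cos δ sin H₀ = 1.8885×0.15471×0.89396 + 0.98796×0.44815×0.94996 = 0.261188 + 0.420599 = 0.681787.
Q̄ = (S₀/π) × [bracket] = (981/π) × 0.681787 = 212.90 W/m².
— Configuration B (φ=+8.9°):
cos H₀ = −tan(+8.9°) tan(+43.100°) = -0.1465, H₀ = 1.7179 rad.
Bracket: H₀ sin φ sin δ + cos φ cos δ sin H₀ = 1.7179×0.15471×0.68327 + 0.98796×0.73016×0.98920 = 0.181597 + 0.713578 = 0.895175.
Q̄ = (S₀/π) × [bracket] = (981/π) × 0.895175 = 279.53 W/m².
Ratio Q̄_A / Q̄_B = 212.90 / 279.53 = 0.7616.

Q̄_A / Q̄_B ≈ 0.762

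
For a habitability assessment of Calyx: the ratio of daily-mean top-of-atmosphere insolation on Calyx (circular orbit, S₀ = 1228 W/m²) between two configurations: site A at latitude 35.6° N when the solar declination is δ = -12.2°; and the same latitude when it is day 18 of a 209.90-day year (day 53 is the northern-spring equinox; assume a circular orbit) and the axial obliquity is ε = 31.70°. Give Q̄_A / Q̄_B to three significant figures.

Q̄_A / Q̄_B ≈ 1.71

— Configuration A (φ=+35.6°):
cos H₀ = −tan(+35.6°) tan(-12.200°) = 0.1548, H₀ = 1.4154 rad.
Bracket: H₀ sin φ sin δ + cos φ cos δ sin H₀ = 1.4154×0.58212×-0.21132 + 0.81310×0.97742×0.98795 = -0.174113 + 0.785164 = 0.611051.
Q̄ = (S₀/π) × [bracket] = (1228/π) × 0.611051 = 238.85 W/m².
— Configuration B (φ=+35.6°):
Solar longitude: λ_s = 360° × (18 − 53)/209.90 = -60.029°, i.e. -60.029° + 360° = 299.971°.
sin δ = sin 31.70° × sin 299.971° = -0.45520, so δ = -27.078°.
cos H₀ = −tan(+35.6°) tan(-27.078°) = 0.3660, H₀ = 1.1961 rad.
Bracket: H₀ sin φ sin δ + cos φ cos δ sin H₀ = 1.1961×0.58212×-0.45520 + 0.81310×0.89039×0.93061 = -0.316944 + 0.673739 = 0.356795.
Q̄ = (S₀/π) × [bracket] = (1228/π) × 0.356795 = 139.47 W/m².
Ratio Q̄_A / Q̄_B = 238.85 / 139.47 = 1.713.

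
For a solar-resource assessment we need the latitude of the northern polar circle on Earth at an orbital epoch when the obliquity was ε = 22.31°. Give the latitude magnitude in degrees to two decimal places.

The polar circle is the lowest latitude that experiences at least one full rotation of continuous daylight at the northern-summer solstice; it lies at |ϕ| = 90° − ε = 90° − 22.31° = 67.69°.

67.69°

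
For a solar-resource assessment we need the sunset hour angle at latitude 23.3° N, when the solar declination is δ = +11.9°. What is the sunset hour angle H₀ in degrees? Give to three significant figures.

cos H₀ = −tan φ · tan δ = −tan(+23.3°) × tan(+11.900°) = -0.0908, so H₀ = 1.6617 rad = 95.21°.

H₀ = 95.2°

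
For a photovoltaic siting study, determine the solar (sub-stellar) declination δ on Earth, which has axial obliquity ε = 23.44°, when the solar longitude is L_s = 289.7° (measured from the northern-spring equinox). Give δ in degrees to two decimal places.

sin δ = sin ε · sin L_s = sin 23.44° × sin 289.7° = -0.374506.
δ = arcsin(-0.374506) = -21.99°.

δ = -21.99°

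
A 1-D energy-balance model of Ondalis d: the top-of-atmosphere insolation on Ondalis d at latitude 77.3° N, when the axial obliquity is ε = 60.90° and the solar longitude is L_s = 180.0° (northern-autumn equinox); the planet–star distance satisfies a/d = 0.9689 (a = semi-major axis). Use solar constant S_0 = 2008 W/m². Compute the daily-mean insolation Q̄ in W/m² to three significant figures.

Solar declination: sin δ = sin ε · sin L_s = sin 60.90° × sin 180.0° = 0.00000, so δ = +0.000°.
cos h₀ = −tan(+77.3°) tan(+0.000°) = -0.0000, h₀ = 1.5708 rad.
Bracket: h₀ sin ϕ sin δ + cos ϕ cos δ sin h₀ = 1.5708×0.97553×0.00000 + 0.21985×1.00000×1.00000 = 0.000000 + 0.219850 = 0.219850.
Inverse-square distance factor (a/d)² = 0.9689² = 0.938767.
Q̄ = (S_0/π) × 0.938767 × [bracket] = (2008/π) × 0.938767 × 0.219850 = 131.9 W/m².

Q̄ ≈ 132 W/m²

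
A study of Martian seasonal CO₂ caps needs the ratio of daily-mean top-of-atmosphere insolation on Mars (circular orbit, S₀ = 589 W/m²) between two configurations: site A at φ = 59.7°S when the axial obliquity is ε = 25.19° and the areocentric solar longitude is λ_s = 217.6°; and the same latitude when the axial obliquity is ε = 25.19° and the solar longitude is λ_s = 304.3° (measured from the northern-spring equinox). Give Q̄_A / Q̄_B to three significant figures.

Q̄_A / Q̄_B ≈ 0.849

— Configuration A (φ=-59.7°):
sin δ = sin 25.19° × sin 217.6° = -0.25969, so δ = -15.052°.
cos H₀ = −tan(-59.7°) tan(-15.052°) = -0.4602, H₀ = 2.0490 rad.
Bracket: H₀ sin φ sin δ + cos φ cos δ sin H₀ = 2.0490×-0.86340×-0.25969 + 0.50453×0.96569×0.88782 = 0.459419 + 0.432563 = 0.891982.
Q̄ = (S₀/π) × [bracket] = (589/π) × 0.891982 = 167.23 W/m².
— Configuration B (φ=-59.7°):
Solar declination: sin δ = sin ε · sin λ_s = sin 25.19° × sin 304.3° = -0.35161, so δ = -20.586°.
cos H₀ = −tan(-59.7°) tan(-20.586°) = -0.6427, H₀ = 2.2689 rad.
Bracket: H₀ sin φ sin δ + cos φ cos δ sin H₀ = 2.2689×-0.86340×-0.35161 + 0.50453×0.93615×0.76608 = 0.688793 + 0.361832 = 1.050625.
Q̄ = (S₀/π) × [bracket] = (589/π) × 1.050625 = 196.98 W/m².
Ratio Q̄_A / Q̄_B = 167.23 / 196.98 = 0.8490.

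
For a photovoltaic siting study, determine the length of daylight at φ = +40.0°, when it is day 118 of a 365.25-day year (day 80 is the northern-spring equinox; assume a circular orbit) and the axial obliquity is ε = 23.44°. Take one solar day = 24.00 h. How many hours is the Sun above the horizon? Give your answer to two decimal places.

Solar longitude: λ_s = 360° × (118 − 80)/365.25 = 37.454°.
sin δ = sin 23.44° × sin 37.454° = 0.24190, so δ = +13.999°.
cos H₀ = −tan φ · tan δ = −tan(+40.0°) × tan(+13.999°) = -0.2092, so H₀ = 1.7815 rad = 102.08°.
Daylight = 2H₀/(2π) × 24.00 h = (1.7815/π) × 24.00 = 13.61 h.

13.61 h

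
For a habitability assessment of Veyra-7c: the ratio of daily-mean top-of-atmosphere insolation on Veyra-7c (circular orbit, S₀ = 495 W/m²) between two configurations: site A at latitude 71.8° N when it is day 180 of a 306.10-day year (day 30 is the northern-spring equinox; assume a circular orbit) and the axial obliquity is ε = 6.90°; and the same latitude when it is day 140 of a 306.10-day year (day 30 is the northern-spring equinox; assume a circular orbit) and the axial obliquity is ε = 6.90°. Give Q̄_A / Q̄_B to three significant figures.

— Configuration A (φ=+71.8°):
Solar longitude: λ_s = 360° × (180 − 30)/306.10 = 176.413°.
sin δ = sin 6.90° × sin 176.413° = 0.00752, so δ = +0.431°.
cos H₀ = −tan(+71.8°) tan(+0.431°) = -0.0229, H₀ = 1.5937 rad.
Bracket: H₀ sin φ sin δ + cos φ cos δ sin H₀ = 1.5937×0.94997×0.00752 + 0.31233×0.99997×0.99974 = 0.011385 + 0.312239 = 0.323624.
Q̄ = (S₀/π) × [bracket] = (495/π) × 0.323624 = 50.991 W/m².
— Configuration B (φ=+71.8°):
Solar longitude: λ_s = 360° × (140 − 30)/306.10 = 129.369°.
sin δ = sin 6.90° × sin 129.369° = 0.09287, so δ = +5.329°.
cos H₀ = −tan(+71.8°) tan(+5.329°) = -0.2837, H₀ = 1.8585 rad.
Bracket: H₀ sin φ sin δ + cos φ cos δ sin H₀ = 1.8585×0.94997×0.09287 + 0.31233×0.99568×0.95891 = 0.163964 + 0.298203 = 0.462167.
Q̄ = (S₀/π) × [bracket] = (495/π) × 0.462167 = 72.821 W/m².
Ratio Q̄_A / Q̄_B = 50.991 / 72.821 = 0.7002.

Q̄_A / Q̄_B ≈ 0.700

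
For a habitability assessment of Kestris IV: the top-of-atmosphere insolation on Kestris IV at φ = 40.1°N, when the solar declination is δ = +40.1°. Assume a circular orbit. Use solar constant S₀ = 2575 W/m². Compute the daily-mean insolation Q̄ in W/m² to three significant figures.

Q̄ ≈ 1.14e+03 W/m²

cos H₀ = −tan(+40.1°) tan(+40.100°) = -0.7091, H₀ = 2.3590 rad.
Bracket: H₀ sin φ sin δ + cos φ cos δ sin H₀ = 2.3590×0.64412×0.64412 + 0.76492×0.76492×0.70511 = 0.978727 + 0.412562 = 1.391289.
Q̄ = (S₀/π) × [bracket] = (2575/π) × 1.391289 = 1140 W/m².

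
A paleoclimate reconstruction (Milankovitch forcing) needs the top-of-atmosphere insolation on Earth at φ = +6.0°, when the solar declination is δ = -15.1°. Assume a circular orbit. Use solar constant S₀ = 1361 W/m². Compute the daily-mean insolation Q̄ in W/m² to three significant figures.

Q̄ ≈ 398 W/m²

cos H₀ = −tan(+6.0°) tan(-15.100°) = 0.0284, H₀ = 1.5424 rad.
Bracket: H₀ sin φ sin δ + cos φ cos δ sin H₀ = 1.5424×0.10453×-0.26050 + 0.99452×0.96547×0.99960 = -0.042000 + 0.959795 = 0.917795.
Q̄ = (S₀/π) × [bracket] = (1361/π) × 0.917795 = 397.6 W/m².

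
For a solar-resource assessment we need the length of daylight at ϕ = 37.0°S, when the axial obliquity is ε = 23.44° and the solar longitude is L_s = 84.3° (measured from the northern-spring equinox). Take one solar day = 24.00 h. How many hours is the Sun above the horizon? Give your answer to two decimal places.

Solar declination: sin δ = sin ε · sin L_s = sin 23.44° × sin 84.3° = 0.39582, so δ = +23.317°.
cos h₀ = −tan ϕ · tan δ = −tan(-37.0°) × tan(+23.317°) = 0.3248, so h₀ = 1.2400 rad = 71.05°.
Daylight = 2h₀/(2π) × 24.00 h = (1.2400/π) × 24.00 = 9.47 h.

9.47 h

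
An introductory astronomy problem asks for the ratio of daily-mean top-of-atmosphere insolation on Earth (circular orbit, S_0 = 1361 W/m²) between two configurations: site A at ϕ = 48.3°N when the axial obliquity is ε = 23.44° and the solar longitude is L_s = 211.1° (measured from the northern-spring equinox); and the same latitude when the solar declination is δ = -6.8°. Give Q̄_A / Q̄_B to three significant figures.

— Configuration A (ϕ=+48.3°):
Solar declination: sin δ = sin ε · sin L_s = sin 23.44° × sin 211.1° = -0.20547, so δ = -11.857°.
cos h₀ = −tan(+48.3°) tan(-11.857°) = 0.2356, h₀ = 1.3329 rad.
Bracket: h₀ sin ϕ sin δ + cos ϕ cos δ sin h₀ = 1.3329×0.74664×-0.20547 + 0.66523×0.97866×0.97184 = -0.204483 + 0.632701 = 0.428218.
Q̄ = (S_0/π) × [bracket] = (1361/π) × 0.428218 = 185.51 W/m².
— Configuration B (ϕ=+48.3°):
cos h₀ = −tan(+48.3°) tan(-6.800°) = 0.1338, h₀ = 1.4366 rad.
Bracket: h₀ sin ϕ sin δ + cos ϕ cos δ sin h₀ = 1.4366×0.74664×-0.11840 + 0.66523×0.99297×0.99100 = -0.126999 + 0.654608 = 0.527609.
Q̄ = (S_0/π) × [bracket] = (1361/π) × 0.527609 = 228.57 W/m².
Ratio Q̄_A / Q̄_B = 185.51 / 228.57 = 0.8116.

Q̄_A / Q̄_B ≈ 0.812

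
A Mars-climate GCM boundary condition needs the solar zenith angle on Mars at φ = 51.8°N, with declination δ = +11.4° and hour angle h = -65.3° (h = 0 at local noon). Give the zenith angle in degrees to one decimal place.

θ_z = 65.9°

cos θ_z = sin φ sin δ + cos φ cos δ cos h = 0.155330 + 0.253314 = 0.408644.
θ_z = arccos(0.408644) = 65.9°.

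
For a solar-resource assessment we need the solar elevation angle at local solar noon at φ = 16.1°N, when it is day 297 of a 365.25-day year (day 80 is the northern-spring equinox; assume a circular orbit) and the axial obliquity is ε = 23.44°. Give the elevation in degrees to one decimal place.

Solar longitude: λ_s = 360° × (297 − 80)/365.25 = 213.881°.
sin δ = sin 23.44° × sin 213.881° = -0.22175, so δ = -12.812°.
At local noon the hour angle is zero, so the zenith angle equals |φ − δ| = |+16.1° − (-12.812°)| = 28.912°.
Elevation = 90° − 28.912° = 61.1°.

61.1°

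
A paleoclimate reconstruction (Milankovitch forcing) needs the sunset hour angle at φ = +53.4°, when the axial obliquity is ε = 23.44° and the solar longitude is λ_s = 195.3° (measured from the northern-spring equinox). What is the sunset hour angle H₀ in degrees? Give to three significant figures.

H₀ = 81.8°

Solar declination: sin δ = sin ε · sin λ_s = sin 23.44° × sin 195.3° = -0.10497, so δ = -6.025°.
cos H₀ = −tan φ · tan δ = −tan(+53.4°) × tan(-6.025°) = 0.1421, so H₀ = 1.4282 rad = 81.83°.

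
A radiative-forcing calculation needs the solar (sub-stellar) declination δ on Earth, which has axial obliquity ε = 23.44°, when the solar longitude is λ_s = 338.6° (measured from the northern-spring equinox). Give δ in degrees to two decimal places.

δ = -8.35°

sin δ = sin ε · sin λ_s = sin 23.44° × sin 338.6° = -0.145144.
δ = arcsin(-0.145144) = -8.35°.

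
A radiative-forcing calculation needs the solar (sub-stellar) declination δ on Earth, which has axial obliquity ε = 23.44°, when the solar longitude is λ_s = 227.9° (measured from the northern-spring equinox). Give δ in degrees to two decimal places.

δ = -17.17°

sin δ = sin ε · sin λ_s = sin 23.44° × sin 227.9° = -0.295149.
δ = arcsin(-0.295149) = -17.17°.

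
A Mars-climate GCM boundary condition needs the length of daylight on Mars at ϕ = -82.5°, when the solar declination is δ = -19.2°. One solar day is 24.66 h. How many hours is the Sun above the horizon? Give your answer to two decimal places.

24.66 h

Sunrise equation: cos h₀ = −tan ϕ · tan δ = -2.6451 ≤ −1, so the Sun never sets (polar day) and h₀ = π.
Daylight = 2h₀/(2π) × 24.66 h = (3.1416/π) × 24.66 = 24.66 h.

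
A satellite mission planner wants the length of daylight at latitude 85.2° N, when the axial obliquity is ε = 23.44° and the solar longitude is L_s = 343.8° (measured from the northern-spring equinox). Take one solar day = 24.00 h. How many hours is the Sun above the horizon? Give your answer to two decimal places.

Solar declination: sin δ = sin ε · sin L_s = sin 23.44° × sin 343.8° = -0.11098, so δ = -6.372°.
cos h₀ = −tan ϕ · tan δ = 1.3298 ≥ 1, so the Sun never rises (polar night) and h₀ = 0.
Daylight = 2h₀/(2π) × 24.00 h = (0.0000/π) × 24.00 = 0.00 h.

0.00 h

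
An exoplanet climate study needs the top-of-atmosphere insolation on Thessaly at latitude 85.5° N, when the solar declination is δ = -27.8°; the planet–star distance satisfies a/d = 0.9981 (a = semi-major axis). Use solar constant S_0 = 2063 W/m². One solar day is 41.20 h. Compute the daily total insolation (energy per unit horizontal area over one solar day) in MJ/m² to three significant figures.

0.00 MJ/m²

cos h₀ = −tan(+85.5°) tan(-27.800°) = 6.6992 ≥ 1 ⇒ polar night, h₀ = 0 and Q̄ = 0.
Inverse-square distance factor (a/d)² = 0.9981² = 0.996204.
Daily total = Q̄ × 41.20 h × 3600 s/h = 0.00 MJ/m².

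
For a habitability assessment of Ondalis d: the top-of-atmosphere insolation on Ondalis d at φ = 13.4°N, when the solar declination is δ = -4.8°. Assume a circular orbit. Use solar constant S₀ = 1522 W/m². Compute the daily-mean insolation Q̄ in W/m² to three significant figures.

Q̄ ≈ 455 W/m²

cos H₀ = −tan(+13.4°) tan(-4.800°) = 0.0200, H₀ = 1.5508 rad.
Bracket: H₀ sin φ sin δ + cos φ cos δ sin H₀ = 1.5508×0.23175×-0.08368 + 0.97278×0.99649×0.99980 = -0.030074 + 0.969172 = 0.939098.
Q̄ = (S₀/π) × [bracket] = (1522/π) × 0.939098 = 455.0 W/m².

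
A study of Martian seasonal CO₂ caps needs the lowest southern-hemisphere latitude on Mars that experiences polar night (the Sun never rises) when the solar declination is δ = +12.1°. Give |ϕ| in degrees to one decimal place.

Polar night requires cos h₀ = −tan ϕ tan δ ≥ 1, i.e. tan ϕ tan δ ≤ −1.
The boundary is |tan ϕ| · |tan δ| = 1, so |ϕ| = 90° − |δ| = 90° − 12.1° = 77.9° in the southern hemisphere.

|ϕ| = 77.9°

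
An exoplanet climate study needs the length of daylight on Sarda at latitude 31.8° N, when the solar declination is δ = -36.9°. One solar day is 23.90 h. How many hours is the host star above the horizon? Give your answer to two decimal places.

8.27 h

cos H₀ = −tan φ · tan δ = −tan(+31.8°) × tan(-36.900°) = 0.4655, so H₀ = 1.0866 rad = 62.26°.
Daylight = 2H₀/(2π) × 23.90 h = (1.0866/π) × 23.90 = 8.27 h.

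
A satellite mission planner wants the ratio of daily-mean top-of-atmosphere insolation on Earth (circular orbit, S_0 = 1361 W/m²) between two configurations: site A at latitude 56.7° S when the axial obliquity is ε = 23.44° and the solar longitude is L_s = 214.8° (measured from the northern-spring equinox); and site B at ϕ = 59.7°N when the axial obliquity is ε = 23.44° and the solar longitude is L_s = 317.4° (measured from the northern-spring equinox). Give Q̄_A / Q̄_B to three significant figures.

Q̄_A / Q̄_B ≈ 4.88

— Configuration A (ϕ=-56.7°):
Solar declination: sin δ = sin ε · sin L_s = sin 23.44° × sin 214.8° = -0.22702, so δ = -13.122°.
cos h₀ = −tan(-56.7°) tan(-13.122°) = -0.3549, h₀ = 1.9336 rad.
Bracket: h₀ sin ϕ sin δ + cos ϕ cos δ sin h₀ = 1.9336×-0.83581×-0.22702 + 0.54902×0.97389×0.93491 = 0.366892 + 0.499882 = 0.866774.
Q̄ = (S_0/π) × [bracket] = (1361/π) × 0.866774 = 375.50 W/m².
— Configuration B (ϕ=+59.7°):
Solar declination: sin δ = sin ε · sin L_s = sin 23.44° × sin 317.4° = -0.26925, so δ = -15.620°.
cos h₀ = −tan(+59.7°) tan(-15.620°) = 0.4784, h₀ = 1.0719 rad.
Bracket: h₀ sin ϕ sin δ + cos ϕ cos δ sin h₀ = 1.0719×0.86340×-0.26925 + 0.50453×0.96307×0.87812 = -0.249185 + 0.426676 = 0.177491.
Q̄ = (S_0/π) × [bracket] = (1361/π) × 0.177491 = 76.893 W/m².
Ratio Q̄_A / Q̄_B = 375.50 / 76.893 = 4.883.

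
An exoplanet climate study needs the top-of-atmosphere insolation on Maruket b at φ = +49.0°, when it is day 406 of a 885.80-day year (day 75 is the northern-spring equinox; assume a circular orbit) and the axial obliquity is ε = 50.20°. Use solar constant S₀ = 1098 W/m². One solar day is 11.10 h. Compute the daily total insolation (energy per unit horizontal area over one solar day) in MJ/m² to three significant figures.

19.0 MJ/m²

Solar longitude: λ_s = 360° × (406 − 75)/885.80 = 134.522°.
sin δ = sin 50.20° × sin 134.522° = 0.54777, so δ = +33.214°.
cos H₀ = −tan(+49.0°) tan(+33.214°) = -0.7532, H₀ = 2.4237 rad.
Bracket: H₀ sin φ sin δ + cos φ cos δ sin H₀ = 2.4237×0.75471×0.54777 + 0.65606×0.83663×0.65781 = 1.001976 + 0.361058 = 1.363034.
Q̄ = (S₀/π) × [bracket] = (1098/π) × 1.363034 = 476.39 W/m².
Daily total = Q̄ × 11.10 h × 3600 s/h = 476.39 × 11.10 × 3600 / 10⁶ = 19.04 MJ/m².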